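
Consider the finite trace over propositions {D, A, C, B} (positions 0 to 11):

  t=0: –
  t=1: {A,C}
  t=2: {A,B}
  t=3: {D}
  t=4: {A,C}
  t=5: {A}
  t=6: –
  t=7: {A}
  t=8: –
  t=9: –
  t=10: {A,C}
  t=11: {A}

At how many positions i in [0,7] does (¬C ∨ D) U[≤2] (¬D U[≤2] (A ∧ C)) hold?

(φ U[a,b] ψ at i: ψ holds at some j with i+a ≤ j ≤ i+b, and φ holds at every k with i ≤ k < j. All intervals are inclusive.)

7

Evaluate at each i in [0,7]:
  i=0: ✓ (rhs at j=0)
  i=1: ✓ (rhs at j=1)
  i=2: ✓ (rhs at j=4; lhs holds on [2,3])
  i=3: ✓ (rhs at j=4; lhs holds on [3,3])
  i=4: ✓ (rhs at j=4)
  i=5: ✗ (no rhs in [5,7])
  i=6: ✓ (rhs at j=8; lhs holds on [6,7])
  i=7: ✓ (rhs at j=8; lhs holds on [7,7])
Positions where it holds: {0, 1, 2, 3, 4, 6, 7} → 7.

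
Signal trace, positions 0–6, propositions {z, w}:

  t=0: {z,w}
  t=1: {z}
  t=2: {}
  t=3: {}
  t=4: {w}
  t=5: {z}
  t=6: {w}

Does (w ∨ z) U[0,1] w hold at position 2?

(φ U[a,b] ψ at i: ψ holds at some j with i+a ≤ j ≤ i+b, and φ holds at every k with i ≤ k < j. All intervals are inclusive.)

No

Need some j in [2,3] with w, and (w ∨ z) at every k in [2,j-1].
  j=2: w false.
  j=3: w false.
No j in the window works → until fails.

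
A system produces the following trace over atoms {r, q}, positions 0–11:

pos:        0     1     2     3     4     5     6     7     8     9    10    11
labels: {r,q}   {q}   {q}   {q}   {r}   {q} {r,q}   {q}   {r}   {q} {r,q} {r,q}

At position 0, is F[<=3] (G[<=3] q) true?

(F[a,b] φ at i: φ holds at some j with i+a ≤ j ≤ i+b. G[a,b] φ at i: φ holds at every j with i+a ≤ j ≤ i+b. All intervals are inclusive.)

Check G[<=3] q at each j in [0,3]:
  j=0: holds on [0,3]
  j=1: fails at 4
  j=2: fails at 4
  j=3: fails at 4
Found at j=0 → formula holds.

Holds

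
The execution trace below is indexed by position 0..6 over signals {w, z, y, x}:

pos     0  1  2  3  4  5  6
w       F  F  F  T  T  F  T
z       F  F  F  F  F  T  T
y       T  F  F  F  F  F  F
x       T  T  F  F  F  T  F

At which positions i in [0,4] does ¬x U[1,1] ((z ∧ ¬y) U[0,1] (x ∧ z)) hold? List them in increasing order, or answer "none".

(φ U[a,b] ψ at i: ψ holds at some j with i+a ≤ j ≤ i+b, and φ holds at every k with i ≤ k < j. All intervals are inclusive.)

4

Evaluate at each i in [0,4]:
  i=0: ✗ (no rhs in [1,1])
  i=1: ✗ (no rhs in [2,2])
  i=2: ✗ (no rhs in [3,3])
  i=3: ✗ (no rhs in [4,4])
  i=4: ✓ (rhs at j=5; lhs holds on [4,4])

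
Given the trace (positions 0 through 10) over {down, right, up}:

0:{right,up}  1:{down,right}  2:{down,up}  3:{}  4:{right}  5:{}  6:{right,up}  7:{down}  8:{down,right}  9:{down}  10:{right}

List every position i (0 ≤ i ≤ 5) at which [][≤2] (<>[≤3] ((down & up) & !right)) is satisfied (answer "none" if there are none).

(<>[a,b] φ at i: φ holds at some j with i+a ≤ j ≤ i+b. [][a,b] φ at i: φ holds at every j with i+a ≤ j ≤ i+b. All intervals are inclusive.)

Evaluate at each i in [0,5]:
  i=0: ✓ (all of [0,2])
  i=1: ✗ (fails at j=3)
  i=2: ✗ (fails at j=3)
  i=3: ✗ (fails at j=3)
  i=4: ✗ (fails at j=4)
  i=5: ✗ (fails at j=5)

0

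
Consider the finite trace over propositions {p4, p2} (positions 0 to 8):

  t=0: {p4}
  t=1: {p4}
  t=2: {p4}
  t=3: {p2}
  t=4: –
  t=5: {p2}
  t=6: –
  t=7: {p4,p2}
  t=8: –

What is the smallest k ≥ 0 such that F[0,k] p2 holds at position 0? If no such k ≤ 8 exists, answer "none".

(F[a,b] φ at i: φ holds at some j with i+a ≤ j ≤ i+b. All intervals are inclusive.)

Scan j = 0,1,… for p2:
  j=0: fails
  j=1: fails
  j=2: fails
  j=3: holds
First hit at j=3, so smallest k = 3-0 = 3.

3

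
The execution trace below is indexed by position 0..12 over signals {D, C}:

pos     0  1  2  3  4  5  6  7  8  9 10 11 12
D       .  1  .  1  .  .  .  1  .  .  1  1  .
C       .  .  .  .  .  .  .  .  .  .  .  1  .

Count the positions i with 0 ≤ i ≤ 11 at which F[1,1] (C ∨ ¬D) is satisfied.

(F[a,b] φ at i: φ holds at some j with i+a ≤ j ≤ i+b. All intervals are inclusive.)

Evaluate at each i in [0,11]:
  i=0: ✗ (none in [1,1])
  i=1: ✓ (witness j=2)
  i=2: ✗ (none in [3,3])
  i=3: ✓ (witness j=4)
  i=4: ✓ (witness j=5)
  i=5: ✓ (witness j=6)
  i=6: ✗ (none in [7,7])
  i=7: ✓ (witness j=8)
  i=8: ✓ (witness j=9)
  i=9: ✗ (none in [10,10])
  i=10: ✓ (witness j=11)
  i=11: ✓ (witness j=12)
Positions where it holds: {1, 3, 4, 5, 7, 8, 10, 11} → 8.

8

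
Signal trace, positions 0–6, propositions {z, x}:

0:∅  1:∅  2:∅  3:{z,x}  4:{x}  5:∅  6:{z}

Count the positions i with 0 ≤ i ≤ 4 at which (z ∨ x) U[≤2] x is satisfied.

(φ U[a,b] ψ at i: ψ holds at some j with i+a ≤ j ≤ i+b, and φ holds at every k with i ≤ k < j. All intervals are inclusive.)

Evaluate at each i in [0,4]:
  i=0: ✗ (no rhs in [0,2])
  i=1: ✗ (lhs fails at k=1 before rhs at j=3)
  i=2: ✗ (lhs fails at k=2 before rhs at j=3)
  i=3: ✓ (rhs at j=3)
  i=4: ✓ (rhs at j=4)
Positions where it holds: {3, 4} → 2.

2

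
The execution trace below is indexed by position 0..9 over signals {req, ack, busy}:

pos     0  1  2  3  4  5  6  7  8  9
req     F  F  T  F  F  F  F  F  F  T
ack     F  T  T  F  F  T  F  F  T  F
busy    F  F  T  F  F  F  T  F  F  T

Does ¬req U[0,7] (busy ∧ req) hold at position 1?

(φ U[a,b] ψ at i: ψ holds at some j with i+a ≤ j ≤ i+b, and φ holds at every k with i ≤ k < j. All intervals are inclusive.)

Need some j in [1,8] with (busy ∧ req), and ¬req at every k in [1,j-1].
  j=1: (busy ∧ req) false.
  j=2: (busy ∧ req) holds; ¬req holds at every k in [1,1] → satisfied.

True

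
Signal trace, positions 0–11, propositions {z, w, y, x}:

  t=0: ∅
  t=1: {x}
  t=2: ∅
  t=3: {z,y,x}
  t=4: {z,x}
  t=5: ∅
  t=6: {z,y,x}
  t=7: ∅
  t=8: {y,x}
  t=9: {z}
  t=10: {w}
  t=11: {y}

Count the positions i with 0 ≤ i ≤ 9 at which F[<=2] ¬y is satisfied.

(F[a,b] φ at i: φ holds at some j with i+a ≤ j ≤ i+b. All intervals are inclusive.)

Evaluate at each i in [0,9]:
  i=0: ✓ (witness j=0)
  i=1: ✓ (witness j=1)
  i=2: ✓ (witness j=2)
  i=3: ✓ (witness j=4)
  i=4: ✓ (witness j=4)
  i=5: ✓ (witness j=5)
  i=6: ✓ (witness j=7)
  i=7: ✓ (witness j=7)
  i=8: ✓ (witness j=9)
  i=9: ✓ (witness j=9)
Positions where it holds: {0, 1, 2, 3, 4, 5, 6, 7, 8, 9} → 10.

10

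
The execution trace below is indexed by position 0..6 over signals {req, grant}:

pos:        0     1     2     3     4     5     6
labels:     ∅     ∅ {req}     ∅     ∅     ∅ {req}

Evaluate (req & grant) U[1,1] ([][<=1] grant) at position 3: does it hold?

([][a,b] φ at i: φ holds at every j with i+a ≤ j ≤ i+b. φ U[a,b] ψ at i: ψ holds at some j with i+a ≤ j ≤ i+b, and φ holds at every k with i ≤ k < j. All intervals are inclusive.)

False

Need some j in [4,4] with [][<=1] grant, and (req & grant) at every k in [3,j-1].
  j=4: [][<=1] grant — fails at 4.
No j in the window works → until fails.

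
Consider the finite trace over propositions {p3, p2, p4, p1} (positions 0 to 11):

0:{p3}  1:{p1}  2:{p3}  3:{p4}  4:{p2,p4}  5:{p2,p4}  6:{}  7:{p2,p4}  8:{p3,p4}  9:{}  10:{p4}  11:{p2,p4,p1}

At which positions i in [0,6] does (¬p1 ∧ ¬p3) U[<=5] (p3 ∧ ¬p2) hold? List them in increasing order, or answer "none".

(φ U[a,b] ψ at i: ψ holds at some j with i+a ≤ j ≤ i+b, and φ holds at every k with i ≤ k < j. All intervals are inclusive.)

Evaluate at each i in [0,6]:
  i=0: ✓ (rhs at j=0)
  i=1: ✗ (lhs fails at k=1 before rhs at j=2)
  i=2: ✓ (rhs at j=2)
  i=3: ✓ (rhs at j=8; lhs holds on [3,7])
  i=4: ✓ (rhs at j=8; lhs holds on [4,7])
  i=5: ✓ (rhs at j=8; lhs holds on [5,7])
  i=6: ✓ (rhs at j=8; lhs holds on [6,7])

0, 2, 3, 4, 5, 6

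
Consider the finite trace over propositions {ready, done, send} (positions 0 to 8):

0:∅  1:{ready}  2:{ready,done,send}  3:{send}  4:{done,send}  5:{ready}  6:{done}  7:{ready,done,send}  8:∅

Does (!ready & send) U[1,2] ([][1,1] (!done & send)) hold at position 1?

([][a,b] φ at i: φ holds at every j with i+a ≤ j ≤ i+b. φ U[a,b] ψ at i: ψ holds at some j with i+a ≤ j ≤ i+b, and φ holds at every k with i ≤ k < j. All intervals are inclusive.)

False

Need some j in [2,3] with [][1,1] (!done & send), and (!ready & send) at every k in [1,j-1].
  j=2: [][1,1] (!done & send) holds, but (!ready & send) fails at k=1 → not this j.
  j=3: [][1,1] (!done & send) — fails at 4.
No j in the window works → until fails.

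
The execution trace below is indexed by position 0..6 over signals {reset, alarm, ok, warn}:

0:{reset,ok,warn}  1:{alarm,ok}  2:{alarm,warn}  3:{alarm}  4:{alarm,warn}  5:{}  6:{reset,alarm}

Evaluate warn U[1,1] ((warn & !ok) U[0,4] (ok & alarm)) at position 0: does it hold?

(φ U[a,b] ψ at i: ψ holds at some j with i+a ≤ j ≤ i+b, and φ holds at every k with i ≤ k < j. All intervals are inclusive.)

True

Need some j in [1,1] with ((warn & !ok) U[0,4] (ok & alarm)), and warn at every k in [0,j-1].
  j=1: ((warn & !ok) U[0,4] (ok & alarm)) holds; warn holds at every k in [0,0] → satisfied.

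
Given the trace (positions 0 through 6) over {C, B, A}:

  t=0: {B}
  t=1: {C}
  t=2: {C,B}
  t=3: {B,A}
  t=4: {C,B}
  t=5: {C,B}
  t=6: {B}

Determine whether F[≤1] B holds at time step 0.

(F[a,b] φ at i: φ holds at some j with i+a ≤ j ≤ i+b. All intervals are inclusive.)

Holds

Check B at each j in [0,1]:
  j=0: true
  j=1: false
Found at j=0 → formula holds.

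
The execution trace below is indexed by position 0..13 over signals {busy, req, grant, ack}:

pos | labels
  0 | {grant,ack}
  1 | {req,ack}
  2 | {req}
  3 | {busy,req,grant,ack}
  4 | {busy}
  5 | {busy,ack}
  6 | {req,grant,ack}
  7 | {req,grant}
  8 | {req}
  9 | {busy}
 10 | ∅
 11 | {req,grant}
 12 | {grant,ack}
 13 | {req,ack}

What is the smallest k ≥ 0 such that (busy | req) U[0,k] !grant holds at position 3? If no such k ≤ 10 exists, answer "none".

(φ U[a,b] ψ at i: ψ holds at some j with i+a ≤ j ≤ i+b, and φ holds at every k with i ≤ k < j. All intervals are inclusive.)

Need earliest j ≥ 3 with !grant, and (busy | req) at every k in [3,j-1].
  j=3: rhs fails.
  j=4: rhs holds; lhs holds on [3,3]. k = 1.

1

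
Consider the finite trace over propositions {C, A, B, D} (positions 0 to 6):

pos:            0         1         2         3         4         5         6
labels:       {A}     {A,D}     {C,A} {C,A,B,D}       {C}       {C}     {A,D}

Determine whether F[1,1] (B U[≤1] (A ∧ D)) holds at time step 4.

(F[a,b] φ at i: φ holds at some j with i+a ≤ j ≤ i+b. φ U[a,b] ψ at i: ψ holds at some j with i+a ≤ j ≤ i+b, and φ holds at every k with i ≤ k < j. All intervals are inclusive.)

Check (B U[≤1] (A ∧ D)) at each j in [5,5]:
  j=5: fails
No position in the window satisfies it → formula fails.

No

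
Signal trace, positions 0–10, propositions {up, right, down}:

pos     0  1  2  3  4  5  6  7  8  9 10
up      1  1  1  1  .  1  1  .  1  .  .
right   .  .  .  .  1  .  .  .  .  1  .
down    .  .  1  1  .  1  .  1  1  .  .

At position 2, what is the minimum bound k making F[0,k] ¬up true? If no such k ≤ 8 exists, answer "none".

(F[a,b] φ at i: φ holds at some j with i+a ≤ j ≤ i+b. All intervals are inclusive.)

Scan j = 2,3,… for ¬up:
  j=2: fails
  j=3: fails
  j=4: holds
First hit at j=4, so smallest k = 4-2 = 2.

2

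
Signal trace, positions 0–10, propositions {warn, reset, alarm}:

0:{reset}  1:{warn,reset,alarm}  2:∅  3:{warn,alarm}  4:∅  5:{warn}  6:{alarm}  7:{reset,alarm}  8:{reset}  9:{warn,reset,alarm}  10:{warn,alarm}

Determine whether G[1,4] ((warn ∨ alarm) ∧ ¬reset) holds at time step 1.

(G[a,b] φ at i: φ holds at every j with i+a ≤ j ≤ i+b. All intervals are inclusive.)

Check ((warn ∨ alarm) ∧ ¬reset) at every j in [2,5]:
  j=2: false
  j=3: true
  j=4: false
  j=5: true
Fails at j=2 → formula fails.

No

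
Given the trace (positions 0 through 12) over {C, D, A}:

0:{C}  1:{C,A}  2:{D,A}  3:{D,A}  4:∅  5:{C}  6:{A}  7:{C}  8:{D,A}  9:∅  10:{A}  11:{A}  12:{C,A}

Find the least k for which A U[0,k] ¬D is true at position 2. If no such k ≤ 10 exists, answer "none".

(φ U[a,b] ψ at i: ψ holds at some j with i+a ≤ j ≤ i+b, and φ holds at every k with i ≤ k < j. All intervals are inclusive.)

2

Need earliest j ≥ 2 with ¬D, and A at every k in [2,j-1].
  j=2: rhs fails.
  j=3: rhs fails.
  j=4: rhs holds; lhs holds on [2,3]. k = 2.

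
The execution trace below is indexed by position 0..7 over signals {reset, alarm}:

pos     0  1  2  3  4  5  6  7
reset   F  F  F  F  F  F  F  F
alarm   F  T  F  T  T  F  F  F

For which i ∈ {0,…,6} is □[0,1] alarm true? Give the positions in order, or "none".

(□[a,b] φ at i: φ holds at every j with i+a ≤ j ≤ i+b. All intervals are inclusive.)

Evaluate at each i in [0,6]:
  i=0: ✗ (fails at j=0)
  i=1: ✗ (fails at j=2)
  i=2: ✗ (fails at j=2)
  i=3: ✓ (all of [3,4])
  i=4: ✗ (fails at j=5)
  i=5: ✗ (fails at j=5)
  i=6: ✗ (fails at j=6)

3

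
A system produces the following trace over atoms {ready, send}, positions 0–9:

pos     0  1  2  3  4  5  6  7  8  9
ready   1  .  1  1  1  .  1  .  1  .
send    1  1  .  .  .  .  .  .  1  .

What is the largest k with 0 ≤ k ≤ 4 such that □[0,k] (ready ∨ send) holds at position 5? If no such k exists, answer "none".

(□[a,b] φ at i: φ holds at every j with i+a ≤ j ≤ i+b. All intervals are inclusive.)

none

(ready ∨ send) must hold from j=5 onward; find where it first fails.
  j=5: fails → no k works.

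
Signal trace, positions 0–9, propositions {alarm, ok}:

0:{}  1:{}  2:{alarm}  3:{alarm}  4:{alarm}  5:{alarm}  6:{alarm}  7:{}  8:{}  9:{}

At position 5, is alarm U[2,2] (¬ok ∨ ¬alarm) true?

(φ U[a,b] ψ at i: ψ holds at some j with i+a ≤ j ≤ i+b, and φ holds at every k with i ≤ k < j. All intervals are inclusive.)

Holds

Need some j in [7,7] with (¬ok ∨ ¬alarm), and alarm at every k in [5,j-1].
  j=7: (¬ok ∨ ¬alarm) holds; alarm holds at every k in [5,6] → satisfied.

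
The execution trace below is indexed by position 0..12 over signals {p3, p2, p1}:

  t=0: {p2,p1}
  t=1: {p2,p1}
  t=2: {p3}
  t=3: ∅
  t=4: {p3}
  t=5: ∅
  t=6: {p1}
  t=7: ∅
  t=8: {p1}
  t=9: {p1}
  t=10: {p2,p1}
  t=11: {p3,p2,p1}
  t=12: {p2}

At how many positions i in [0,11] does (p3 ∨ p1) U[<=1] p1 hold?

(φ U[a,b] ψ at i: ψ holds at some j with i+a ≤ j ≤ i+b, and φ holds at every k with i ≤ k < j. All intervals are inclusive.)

Evaluate at each i in [0,11]:
  i=0: ✓ (rhs at j=0)
  i=1: ✓ (rhs at j=1)
  i=2: ✗ (no rhs in [2,3])
  i=3: ✗ (no rhs in [3,4])
  i=4: ✗ (no rhs in [4,5])
  i=5: ✗ (lhs fails at k=5 before rhs at j=6)
  i=6: ✓ (rhs at j=6)
  i=7: ✗ (lhs fails at k=7 before rhs at j=8)
  i=8: ✓ (rhs at j=8)
  i=9: ✓ (rhs at j=9)
  i=10: ✓ (rhs at j=10)
  i=11: ✓ (rhs at j=11)
Positions where it holds: {0, 1, 6, 8, 9, 10, 11} → 7.

7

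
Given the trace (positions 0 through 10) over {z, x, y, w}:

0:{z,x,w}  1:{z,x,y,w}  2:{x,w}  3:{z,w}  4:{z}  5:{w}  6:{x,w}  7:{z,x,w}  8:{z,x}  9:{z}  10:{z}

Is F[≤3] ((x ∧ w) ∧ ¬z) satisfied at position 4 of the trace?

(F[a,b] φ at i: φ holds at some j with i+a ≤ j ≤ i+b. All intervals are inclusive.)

True

Check ((x ∧ w) ∧ ¬z) at each j in [4,7]:
  j=4: false
  j=5: false
  j=6: true
  j=7: false
Found at j=6 → formula holds.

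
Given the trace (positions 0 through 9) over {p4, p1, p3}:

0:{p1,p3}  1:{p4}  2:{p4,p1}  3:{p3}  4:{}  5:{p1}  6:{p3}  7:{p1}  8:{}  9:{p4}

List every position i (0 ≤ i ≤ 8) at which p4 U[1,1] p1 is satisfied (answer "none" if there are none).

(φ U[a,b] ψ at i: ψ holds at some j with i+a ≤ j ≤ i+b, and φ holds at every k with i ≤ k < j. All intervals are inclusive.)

Evaluate at each i in [0,8]:
  i=0: ✗ (no rhs in [1,1])
  i=1: ✓ (rhs at j=2; lhs holds on [1,1])
  i=2: ✗ (no rhs in [3,3])
  i=3: ✗ (no rhs in [4,4])
  i=4: ✗ (lhs fails at k=4 before rhs at j=5)
  i=5: ✗ (no rhs in [6,6])
  i=6: ✗ (lhs fails at k=6 before rhs at j=7)
  i=7: ✗ (no rhs in [8,8])
  i=8: ✗ (no rhs in [9,9])

1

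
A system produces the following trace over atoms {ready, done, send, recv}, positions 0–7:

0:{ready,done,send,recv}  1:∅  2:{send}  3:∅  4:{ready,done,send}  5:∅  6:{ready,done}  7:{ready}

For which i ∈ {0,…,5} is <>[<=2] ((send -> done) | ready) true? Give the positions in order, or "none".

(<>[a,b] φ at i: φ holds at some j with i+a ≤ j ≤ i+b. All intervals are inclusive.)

Evaluate at each i in [0,5]:
  i=0: ✓ (witness j=0)
  i=1: ✓ (witness j=1)
  i=2: ✓ (witness j=3)
  i=3: ✓ (witness j=3)
  i=4: ✓ (witness j=4)
  i=5: ✓ (witness j=5)

0, 1, 2, 3, 4, 5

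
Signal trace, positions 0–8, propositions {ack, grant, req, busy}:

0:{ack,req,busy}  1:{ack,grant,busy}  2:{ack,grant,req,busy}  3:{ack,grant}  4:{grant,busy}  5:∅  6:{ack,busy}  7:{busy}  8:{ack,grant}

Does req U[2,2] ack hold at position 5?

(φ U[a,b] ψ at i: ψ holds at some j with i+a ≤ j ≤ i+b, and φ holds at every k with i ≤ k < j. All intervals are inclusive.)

Does not hold

Need some j in [7,7] with ack, and req at every k in [5,j-1].
  j=7: ack false.
No j in the window works → until fails.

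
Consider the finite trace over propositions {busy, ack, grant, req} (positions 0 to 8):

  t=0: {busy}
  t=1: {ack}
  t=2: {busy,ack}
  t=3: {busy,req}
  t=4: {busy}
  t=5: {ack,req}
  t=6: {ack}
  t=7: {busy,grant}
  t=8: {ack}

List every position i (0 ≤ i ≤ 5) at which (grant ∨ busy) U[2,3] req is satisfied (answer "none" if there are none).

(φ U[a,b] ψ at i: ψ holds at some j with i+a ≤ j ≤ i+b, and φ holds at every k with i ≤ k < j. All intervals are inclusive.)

Evaluate at each i in [0,5]:
  i=0: ✗ (lhs fails at k=1 before rhs at j=3)
  i=1: ✗ (lhs fails at k=1 before rhs at j=3)
  i=2: ✓ (rhs at j=5; lhs holds on [2,4])
  i=3: ✓ (rhs at j=5; lhs holds on [3,4])
  i=4: ✗ (no rhs in [6,7])
  i=5: ✗ (no rhs in [7,8])

2, 3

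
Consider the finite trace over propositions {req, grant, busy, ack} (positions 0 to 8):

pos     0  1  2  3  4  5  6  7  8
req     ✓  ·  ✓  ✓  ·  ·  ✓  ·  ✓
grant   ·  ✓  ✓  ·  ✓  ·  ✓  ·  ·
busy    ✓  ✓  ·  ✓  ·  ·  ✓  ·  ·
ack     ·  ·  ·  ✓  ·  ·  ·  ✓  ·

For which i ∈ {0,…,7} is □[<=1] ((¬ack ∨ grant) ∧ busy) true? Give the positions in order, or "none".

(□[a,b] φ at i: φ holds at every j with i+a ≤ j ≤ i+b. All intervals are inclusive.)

0

Evaluate at each i in [0,7]:
  i=0: ✓ (all of [0,1])
  i=1: ✗ (fails at j=2)
  i=2: ✗ (fails at j=2)
  i=3: ✗ (fails at j=3)
  i=4: ✗ (fails at j=4)
  i=5: ✗ (fails at j=5)
  i=6: ✗ (fails at j=7)
  i=7: ✗ (fails at j=7)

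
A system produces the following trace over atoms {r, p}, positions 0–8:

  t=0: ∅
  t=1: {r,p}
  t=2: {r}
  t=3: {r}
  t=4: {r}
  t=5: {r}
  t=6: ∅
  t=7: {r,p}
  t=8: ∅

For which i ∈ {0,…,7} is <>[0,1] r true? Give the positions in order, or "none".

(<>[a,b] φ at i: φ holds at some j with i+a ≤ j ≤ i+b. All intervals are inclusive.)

Evaluate at each i in [0,7]:
  i=0: ✓ (witness j=1)
  i=1: ✓ (witness j=1)
  i=2: ✓ (witness j=2)
  i=3: ✓ (witness j=3)
  i=4: ✓ (witness j=4)
  i=5: ✓ (witness j=5)
  i=6: ✓ (witness j=7)
  i=7: ✓ (witness j=7)

0, 1, 2, 3, 4, 5, 6, 7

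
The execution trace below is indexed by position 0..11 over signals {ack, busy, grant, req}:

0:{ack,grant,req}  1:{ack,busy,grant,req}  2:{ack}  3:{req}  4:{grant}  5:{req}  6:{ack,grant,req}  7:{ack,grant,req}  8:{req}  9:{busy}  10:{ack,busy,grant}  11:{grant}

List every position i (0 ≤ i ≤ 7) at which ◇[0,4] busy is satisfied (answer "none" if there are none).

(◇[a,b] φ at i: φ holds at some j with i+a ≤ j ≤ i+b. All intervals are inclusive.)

Evaluate at each i in [0,7]:
  i=0: ✓ (witness j=1)
  i=1: ✓ (witness j=1)
  i=2: ✗ (none in [2,6])
  i=3: ✗ (none in [3,7])
  i=4: ✗ (none in [4,8])
  i=5: ✓ (witness j=9)
  i=6: ✓ (witness j=9)
  i=7: ✓ (witness j=9)

0, 1, 5, 6, 7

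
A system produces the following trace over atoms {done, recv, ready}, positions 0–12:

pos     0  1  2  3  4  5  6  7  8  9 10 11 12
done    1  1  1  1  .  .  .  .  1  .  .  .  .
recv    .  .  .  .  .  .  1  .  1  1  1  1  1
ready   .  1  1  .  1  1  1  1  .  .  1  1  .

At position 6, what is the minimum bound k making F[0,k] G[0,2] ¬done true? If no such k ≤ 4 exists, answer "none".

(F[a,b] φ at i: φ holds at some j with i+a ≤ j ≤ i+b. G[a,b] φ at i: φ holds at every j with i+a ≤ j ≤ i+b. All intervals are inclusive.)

3

Scan j = 6,7,… for G[0,2] ¬done:
  j=6: fails
  j=7: fails
  j=8: fails
  j=9: holds
First hit at j=9, so smallest k = 9-6 = 3.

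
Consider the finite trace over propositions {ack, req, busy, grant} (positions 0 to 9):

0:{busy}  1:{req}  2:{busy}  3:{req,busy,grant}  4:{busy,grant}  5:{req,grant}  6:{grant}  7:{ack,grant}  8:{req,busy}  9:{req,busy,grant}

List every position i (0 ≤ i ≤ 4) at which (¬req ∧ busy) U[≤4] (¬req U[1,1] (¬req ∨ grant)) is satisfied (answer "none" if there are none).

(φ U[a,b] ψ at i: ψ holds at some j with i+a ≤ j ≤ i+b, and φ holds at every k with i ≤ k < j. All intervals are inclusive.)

Evaluate at each i in [0,4]:
  i=0: ✗ (lhs fails at k=1 before rhs at j=2)
  i=1: ✗ (lhs fails at k=1 before rhs at j=2)
  i=2: ✓ (rhs at j=2)
  i=3: ✗ (lhs fails at k=3 before rhs at j=4)
  i=4: ✓ (rhs at j=4)

2, 4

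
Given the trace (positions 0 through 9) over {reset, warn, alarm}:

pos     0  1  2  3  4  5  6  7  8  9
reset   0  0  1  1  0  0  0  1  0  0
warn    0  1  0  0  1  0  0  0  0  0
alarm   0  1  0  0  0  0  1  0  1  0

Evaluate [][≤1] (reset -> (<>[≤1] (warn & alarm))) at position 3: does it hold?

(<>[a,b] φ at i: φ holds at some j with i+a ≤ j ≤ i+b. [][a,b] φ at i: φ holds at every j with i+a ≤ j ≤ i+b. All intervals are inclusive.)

False

Check (reset -> (<>[≤1] (warn & alarm))) at every j in [3,4]:
  j=3: antecedent true; consequent fails (none in [3,4]) → ✗
  j=4: antecedent false → ✓
Fails at j=3 → formula fails.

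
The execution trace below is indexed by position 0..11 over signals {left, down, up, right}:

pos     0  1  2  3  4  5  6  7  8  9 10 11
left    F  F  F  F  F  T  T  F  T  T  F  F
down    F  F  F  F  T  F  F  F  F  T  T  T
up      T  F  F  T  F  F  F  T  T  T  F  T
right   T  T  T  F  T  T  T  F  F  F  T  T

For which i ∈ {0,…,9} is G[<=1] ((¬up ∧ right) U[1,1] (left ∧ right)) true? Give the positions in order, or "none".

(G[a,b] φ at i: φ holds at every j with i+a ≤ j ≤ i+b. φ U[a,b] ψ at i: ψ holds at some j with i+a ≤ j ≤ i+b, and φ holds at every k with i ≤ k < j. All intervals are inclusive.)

Evaluate at each i in [0,9]:
  i=0: ✗ (fails at j=0)
  i=1: ✗ (fails at j=1)
  i=2: ✗ (fails at j=2)
  i=3: ✗ (fails at j=3)
  i=4: ✓ (all of [4,5])
  i=5: ✗ (fails at j=6)
  i=6: ✗ (fails at j=6)
  i=7: ✗ (fails at j=7)
  i=8: ✗ (fails at j=8)
  i=9: ✗ (fails at j=9)

4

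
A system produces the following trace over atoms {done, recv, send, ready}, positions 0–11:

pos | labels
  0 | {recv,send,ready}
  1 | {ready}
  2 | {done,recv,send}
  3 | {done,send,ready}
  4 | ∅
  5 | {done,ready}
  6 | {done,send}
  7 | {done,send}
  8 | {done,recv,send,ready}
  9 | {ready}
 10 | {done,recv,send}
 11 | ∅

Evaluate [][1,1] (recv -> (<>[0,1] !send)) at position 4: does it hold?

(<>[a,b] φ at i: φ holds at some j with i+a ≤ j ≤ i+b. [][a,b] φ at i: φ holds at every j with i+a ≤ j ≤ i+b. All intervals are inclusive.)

Holds

Check (recv -> (<>[0,1] !send)) at every j in [5,5]:
  j=5: antecedent false → ✓
All positions satisfy it → formula holds.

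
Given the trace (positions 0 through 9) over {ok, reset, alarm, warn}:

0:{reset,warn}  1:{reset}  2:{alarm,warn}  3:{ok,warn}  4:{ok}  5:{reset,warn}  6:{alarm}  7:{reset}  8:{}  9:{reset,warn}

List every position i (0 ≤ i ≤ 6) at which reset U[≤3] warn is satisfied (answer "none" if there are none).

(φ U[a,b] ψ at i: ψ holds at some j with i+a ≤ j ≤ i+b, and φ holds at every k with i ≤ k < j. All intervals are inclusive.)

Evaluate at each i in [0,6]:
  i=0: ✓ (rhs at j=0)
  i=1: ✓ (rhs at j=2; lhs holds on [1,1])
  i=2: ✓ (rhs at j=2)
  i=3: ✓ (rhs at j=3)
  i=4: ✗ (lhs fails at k=4 before rhs at j=5)
  i=5: ✓ (rhs at j=5)
  i=6: ✗ (lhs fails at k=6 before rhs at j=9)

0, 1, 2, 3, 5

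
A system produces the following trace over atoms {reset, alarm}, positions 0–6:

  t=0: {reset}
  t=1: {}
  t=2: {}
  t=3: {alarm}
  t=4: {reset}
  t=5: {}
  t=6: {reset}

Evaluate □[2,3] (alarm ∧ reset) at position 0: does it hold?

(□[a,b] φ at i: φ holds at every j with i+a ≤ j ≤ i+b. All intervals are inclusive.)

False

Check (alarm ∧ reset) at every j in [2,3]:
  j=2: false
  j=3: false
Fails at j=2 → formula fails.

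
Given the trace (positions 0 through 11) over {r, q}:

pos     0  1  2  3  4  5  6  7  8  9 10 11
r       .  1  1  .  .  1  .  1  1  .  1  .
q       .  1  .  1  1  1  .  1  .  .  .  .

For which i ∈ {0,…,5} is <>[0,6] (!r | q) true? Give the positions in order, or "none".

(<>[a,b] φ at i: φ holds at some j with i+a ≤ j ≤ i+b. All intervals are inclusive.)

Evaluate at each i in [0,5]:
  i=0: ✓ (witness j=0)
  i=1: ✓ (witness j=1)
  i=2: ✓ (witness j=3)
  i=3: ✓ (witness j=3)
  i=4: ✓ (witness j=4)
  i=5: ✓ (witness j=5)

0, 1, 2, 3, 4, 5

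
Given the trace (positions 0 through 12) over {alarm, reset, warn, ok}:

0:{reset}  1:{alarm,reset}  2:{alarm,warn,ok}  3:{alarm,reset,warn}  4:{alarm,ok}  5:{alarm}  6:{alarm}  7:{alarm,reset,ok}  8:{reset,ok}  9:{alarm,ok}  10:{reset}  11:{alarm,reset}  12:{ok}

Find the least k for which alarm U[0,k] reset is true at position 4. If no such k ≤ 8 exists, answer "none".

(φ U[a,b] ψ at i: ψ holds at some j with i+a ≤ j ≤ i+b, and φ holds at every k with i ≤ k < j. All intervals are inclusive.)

3

Need earliest j ≥ 4 with reset, and alarm at every k in [4,j-1].
  j=4: rhs fails.
  j=5: rhs fails.
  j=6: rhs fails.
  j=7: rhs holds; lhs holds on [4,6]. k = 3.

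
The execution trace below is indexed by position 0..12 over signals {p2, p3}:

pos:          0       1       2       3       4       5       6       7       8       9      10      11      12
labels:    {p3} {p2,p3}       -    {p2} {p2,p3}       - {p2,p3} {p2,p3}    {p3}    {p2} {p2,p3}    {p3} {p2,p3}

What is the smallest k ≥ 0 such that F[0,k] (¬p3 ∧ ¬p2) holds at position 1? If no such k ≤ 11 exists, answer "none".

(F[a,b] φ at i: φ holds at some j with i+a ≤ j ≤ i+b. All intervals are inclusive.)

1

Scan j = 1,2,… for (¬p3 ∧ ¬p2):
  j=1: fails
  j=2: holds
First hit at j=2, so smallest k = 2-1 = 1.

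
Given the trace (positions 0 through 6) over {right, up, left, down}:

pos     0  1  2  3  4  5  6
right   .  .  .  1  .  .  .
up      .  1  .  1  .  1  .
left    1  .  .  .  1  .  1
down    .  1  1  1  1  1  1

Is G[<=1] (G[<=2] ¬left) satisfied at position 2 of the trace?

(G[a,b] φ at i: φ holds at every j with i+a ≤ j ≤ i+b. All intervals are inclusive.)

False

Check G[<=2] ¬left at every j in [2,3]:
  j=2: fails at 4
  j=3: fails at 4
Fails at j=2 → formula fails.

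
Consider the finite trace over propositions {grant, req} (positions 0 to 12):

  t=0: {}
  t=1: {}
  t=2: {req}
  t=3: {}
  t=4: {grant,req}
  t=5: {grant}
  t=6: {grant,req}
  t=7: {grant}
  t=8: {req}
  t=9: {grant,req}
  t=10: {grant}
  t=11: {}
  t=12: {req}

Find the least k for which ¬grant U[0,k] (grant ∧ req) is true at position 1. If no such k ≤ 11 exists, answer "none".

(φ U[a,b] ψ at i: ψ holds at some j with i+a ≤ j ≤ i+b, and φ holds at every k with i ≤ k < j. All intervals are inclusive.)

Need earliest j ≥ 1 with (grant ∧ req), and ¬grant at every k in [1,j-1].
  j=1: rhs fails.
  j=2: rhs fails.
  j=3: rhs fails.
  j=4: rhs holds; lhs holds on [1,3]. k = 3.

3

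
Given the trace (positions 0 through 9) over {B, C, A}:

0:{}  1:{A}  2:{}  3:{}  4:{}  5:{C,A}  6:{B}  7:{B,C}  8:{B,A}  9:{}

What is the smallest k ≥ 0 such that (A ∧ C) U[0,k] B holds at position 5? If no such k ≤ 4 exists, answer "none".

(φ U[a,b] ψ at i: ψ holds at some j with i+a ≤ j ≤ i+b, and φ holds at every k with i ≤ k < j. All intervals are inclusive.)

Need earliest j ≥ 5 with B, and (A ∧ C) at every k in [5,j-1].
  j=5: rhs fails.
  j=6: rhs holds; lhs holds on [5,5]. k = 1.

1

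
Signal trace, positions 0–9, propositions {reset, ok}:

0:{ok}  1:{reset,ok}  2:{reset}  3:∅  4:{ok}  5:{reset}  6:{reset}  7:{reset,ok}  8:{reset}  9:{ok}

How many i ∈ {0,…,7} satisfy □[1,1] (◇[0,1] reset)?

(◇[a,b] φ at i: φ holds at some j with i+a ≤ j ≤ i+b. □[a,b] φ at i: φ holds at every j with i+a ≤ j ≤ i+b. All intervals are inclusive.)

7

Evaluate at each i in [0,7]:
  i=0: ✓ (all of [1,1])
  i=1: ✓ (all of [2,2])
  i=2: ✗ (fails at j=3)
  i=3: ✓ (all of [4,4])
  i=4: ✓ (all of [5,5])
  i=5: ✓ (all of [6,6])
  i=6: ✓ (all of [7,7])
  i=7: ✓ (all of [8,8])
Positions where it holds: {0, 1, 3, 4, 5, 6, 7} → 7.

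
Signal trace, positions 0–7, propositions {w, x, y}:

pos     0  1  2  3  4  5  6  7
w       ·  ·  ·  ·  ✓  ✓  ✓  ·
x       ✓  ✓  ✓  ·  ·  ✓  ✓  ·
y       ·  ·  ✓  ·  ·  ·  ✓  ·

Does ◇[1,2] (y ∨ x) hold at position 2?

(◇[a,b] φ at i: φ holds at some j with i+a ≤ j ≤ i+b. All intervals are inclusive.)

Check (y ∨ x) at each j in [3,4]:
  j=3: false
  j=4: false
No position in the window satisfies it → formula fails.

False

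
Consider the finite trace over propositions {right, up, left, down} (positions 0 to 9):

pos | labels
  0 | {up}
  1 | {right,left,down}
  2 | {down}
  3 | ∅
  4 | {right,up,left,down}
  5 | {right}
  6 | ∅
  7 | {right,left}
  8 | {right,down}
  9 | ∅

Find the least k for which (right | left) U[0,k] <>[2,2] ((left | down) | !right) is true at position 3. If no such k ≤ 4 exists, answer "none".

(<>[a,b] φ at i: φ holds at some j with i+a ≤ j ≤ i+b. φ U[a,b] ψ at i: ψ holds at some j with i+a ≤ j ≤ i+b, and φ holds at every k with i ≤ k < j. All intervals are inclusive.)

none

Need earliest j ≥ 3 with <>[2,2] ((left | down) | !right), and (right | left) at every k in [3,j-1].
  j=3: rhs fails.
  j=4: rhs holds but lhs fails at k=3.
  j=5: rhs holds but lhs fails at k=3.
  j=6: rhs holds but lhs fails at k=3.
  j=7: rhs holds but lhs fails at k=3.
No witness within the range → none.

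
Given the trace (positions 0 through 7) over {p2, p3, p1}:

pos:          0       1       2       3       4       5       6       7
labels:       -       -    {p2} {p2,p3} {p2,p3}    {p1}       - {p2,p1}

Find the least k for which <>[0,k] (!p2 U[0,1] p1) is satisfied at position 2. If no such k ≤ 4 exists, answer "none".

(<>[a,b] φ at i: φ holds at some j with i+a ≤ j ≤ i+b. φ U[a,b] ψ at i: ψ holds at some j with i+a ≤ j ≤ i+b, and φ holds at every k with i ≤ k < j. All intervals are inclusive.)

3

Scan j = 2,3,… for (!p2 U[0,1] p1):
  j=2: fails
  j=3: fails
  j=4: fails
  j=5: holds
First hit at j=5, so smallest k = 5-2 = 3.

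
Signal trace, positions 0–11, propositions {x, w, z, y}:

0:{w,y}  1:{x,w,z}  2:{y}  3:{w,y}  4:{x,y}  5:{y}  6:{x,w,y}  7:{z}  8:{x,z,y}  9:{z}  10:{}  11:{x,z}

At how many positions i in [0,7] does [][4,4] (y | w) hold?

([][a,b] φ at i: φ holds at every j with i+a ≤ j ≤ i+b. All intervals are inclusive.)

Evaluate at each i in [0,7]:
  i=0: ✓ (all of [4,4])
  i=1: ✓ (all of [5,5])
  i=2: ✓ (all of [6,6])
  i=3: ✗ (fails at j=7)
  i=4: ✓ (all of [8,8])
  i=5: ✗ (fails at j=9)
  i=6: ✗ (fails at j=10)
  i=7: ✗ (fails at j=11)
Positions where it holds: {0, 1, 2, 4} → 4.

4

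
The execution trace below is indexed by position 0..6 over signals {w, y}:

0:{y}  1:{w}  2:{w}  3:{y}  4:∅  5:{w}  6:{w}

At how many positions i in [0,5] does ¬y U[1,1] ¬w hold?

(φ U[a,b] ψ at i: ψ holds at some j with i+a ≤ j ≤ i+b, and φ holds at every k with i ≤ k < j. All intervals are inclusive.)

1

Evaluate at each i in [0,5]:
  i=0: ✗ (no rhs in [1,1])
  i=1: ✗ (no rhs in [2,2])
  i=2: ✓ (rhs at j=3; lhs holds on [2,2])
  i=3: ✗ (lhs fails at k=3 before rhs at j=4)
  i=4: ✗ (no rhs in [5,5])
  i=5: ✗ (no rhs in [6,6])
Positions where it holds: {2} → 1.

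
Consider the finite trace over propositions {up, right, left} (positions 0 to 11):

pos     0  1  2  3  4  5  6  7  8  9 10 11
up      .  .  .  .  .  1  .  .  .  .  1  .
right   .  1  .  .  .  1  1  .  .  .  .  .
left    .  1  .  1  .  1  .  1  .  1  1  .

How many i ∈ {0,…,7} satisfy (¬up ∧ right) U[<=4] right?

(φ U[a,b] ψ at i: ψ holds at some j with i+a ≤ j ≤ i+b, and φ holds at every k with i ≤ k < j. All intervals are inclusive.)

3

Evaluate at each i in [0,7]:
  i=0: ✗ (lhs fails at k=0 before rhs at j=1)
  i=1: ✓ (rhs at j=1)
  i=2: ✗ (lhs fails at k=2 before rhs at j=5)
  i=3: ✗ (lhs fails at k=3 before rhs at j=5)
  i=4: ✗ (lhs fails at k=4 before rhs at j=5)
  i=5: ✓ (rhs at j=5)
  i=6: ✓ (rhs at j=6)
  i=7: ✗ (no rhs in [7,11])
Positions where it holds: {1, 5, 6} → 3.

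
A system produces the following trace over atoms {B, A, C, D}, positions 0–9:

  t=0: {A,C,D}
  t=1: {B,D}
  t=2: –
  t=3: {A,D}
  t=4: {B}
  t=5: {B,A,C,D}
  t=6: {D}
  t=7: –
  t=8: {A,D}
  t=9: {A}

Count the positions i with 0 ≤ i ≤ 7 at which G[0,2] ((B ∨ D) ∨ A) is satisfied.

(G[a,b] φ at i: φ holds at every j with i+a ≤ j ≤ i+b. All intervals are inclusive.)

2

Evaluate at each i in [0,7]:
  i=0: ✗ (fails at j=2)
  i=1: ✗ (fails at j=2)
  i=2: ✗ (fails at j=2)
  i=3: ✓ (all of [3,5])
  i=4: ✓ (all of [4,6])
  i=5: ✗ (fails at j=7)
  i=6: ✗ (fails at j=7)
  i=7: ✗ (fails at j=7)
Positions where it holds: {3, 4} → 2.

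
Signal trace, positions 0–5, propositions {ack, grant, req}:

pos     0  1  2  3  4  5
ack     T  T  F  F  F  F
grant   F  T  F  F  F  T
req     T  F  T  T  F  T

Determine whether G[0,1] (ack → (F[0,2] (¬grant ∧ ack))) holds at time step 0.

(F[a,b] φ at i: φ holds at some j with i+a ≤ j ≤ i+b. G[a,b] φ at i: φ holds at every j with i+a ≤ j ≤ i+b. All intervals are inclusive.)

No

Check (ack → (F[0,2] (¬grant ∧ ack))) at every j in [0,1]:
  j=0: antecedent true; consequent holds (witness at 0) → ✓
  j=1: antecedent true; consequent fails (none in [1,3]) → ✗
Fails at j=1 → formula fails.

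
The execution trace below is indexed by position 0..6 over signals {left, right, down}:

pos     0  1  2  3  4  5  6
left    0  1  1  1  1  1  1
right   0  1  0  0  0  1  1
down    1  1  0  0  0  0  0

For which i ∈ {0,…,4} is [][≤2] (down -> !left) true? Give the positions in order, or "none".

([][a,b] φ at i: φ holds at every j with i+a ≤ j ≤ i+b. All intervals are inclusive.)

2, 3, 4

Evaluate at each i in [0,4]:
  i=0: ✗ (fails at j=1)
  i=1: ✗ (fails at j=1)
  i=2: ✓ (all of [2,4])
  i=3: ✓ (all of [3,5])
  i=4: ✓ (all of [4,6])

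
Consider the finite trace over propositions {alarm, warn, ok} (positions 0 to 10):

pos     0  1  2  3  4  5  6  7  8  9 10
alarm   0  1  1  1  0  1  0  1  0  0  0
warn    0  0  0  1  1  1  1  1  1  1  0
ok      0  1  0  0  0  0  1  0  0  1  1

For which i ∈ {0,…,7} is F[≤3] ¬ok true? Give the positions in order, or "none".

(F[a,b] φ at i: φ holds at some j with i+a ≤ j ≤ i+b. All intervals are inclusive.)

Evaluate at each i in [0,7]:
  i=0: ✓ (witness j=0)
  i=1: ✓ (witness j=2)
  i=2: ✓ (witness j=2)
  i=3: ✓ (witness j=3)
  i=4: ✓ (witness j=4)
  i=5: ✓ (witness j=5)
  i=6: ✓ (witness j=7)
  i=7: ✓ (witness j=7)

0, 1, 2, 3, 4, 5, 6, 7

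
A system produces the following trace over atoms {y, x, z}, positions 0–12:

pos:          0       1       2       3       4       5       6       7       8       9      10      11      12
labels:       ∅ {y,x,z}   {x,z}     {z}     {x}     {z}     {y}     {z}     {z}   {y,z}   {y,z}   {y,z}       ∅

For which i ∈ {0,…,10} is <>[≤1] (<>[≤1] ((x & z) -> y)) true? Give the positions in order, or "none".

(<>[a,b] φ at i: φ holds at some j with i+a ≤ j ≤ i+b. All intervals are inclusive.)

Evaluate at each i in [0,10]:
  i=0: ✓ (witness j=0)
  i=1: ✓ (witness j=1)
  i=2: ✓ (witness j=2)
  i=3: ✓ (witness j=3)
  i=4: ✓ (witness j=4)
  i=5: ✓ (witness j=5)
  i=6: ✓ (witness j=6)
  i=7: ✓ (witness j=7)
  i=8: ✓ (witness j=8)
  i=9: ✓ (witness j=9)
  i=10: ✓ (witness j=10)

0, 1, 2, 3, 4, 5, 6, 7, 8, 9, 10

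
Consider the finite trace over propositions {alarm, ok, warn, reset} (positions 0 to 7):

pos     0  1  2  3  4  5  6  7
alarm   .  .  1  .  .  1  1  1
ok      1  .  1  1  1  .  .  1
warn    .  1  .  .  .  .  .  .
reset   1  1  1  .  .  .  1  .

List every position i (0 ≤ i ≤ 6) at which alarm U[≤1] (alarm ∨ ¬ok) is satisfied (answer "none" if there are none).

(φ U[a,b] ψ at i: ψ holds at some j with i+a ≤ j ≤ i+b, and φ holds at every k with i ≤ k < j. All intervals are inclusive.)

1, 2, 5, 6

Evaluate at each i in [0,6]:
  i=0: ✗ (lhs fails at k=0 before rhs at j=1)
  i=1: ✓ (rhs at j=1)
  i=2: ✓ (rhs at j=2)
  i=3: ✗ (no rhs in [3,4])
  i=4: ✗ (lhs fails at k=4 before rhs at j=5)
  i=5: ✓ (rhs at j=5)
  i=6: ✓ (rhs at j=6)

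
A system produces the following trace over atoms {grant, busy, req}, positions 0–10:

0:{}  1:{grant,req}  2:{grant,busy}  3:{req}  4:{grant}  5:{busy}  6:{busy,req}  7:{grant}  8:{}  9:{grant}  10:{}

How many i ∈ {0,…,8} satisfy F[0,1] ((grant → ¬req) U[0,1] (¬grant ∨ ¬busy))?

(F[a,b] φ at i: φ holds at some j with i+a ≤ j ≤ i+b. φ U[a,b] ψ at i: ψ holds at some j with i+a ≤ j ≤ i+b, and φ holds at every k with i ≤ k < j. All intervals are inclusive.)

Evaluate at each i in [0,8]:
  i=0: ✓ (witness j=0)
  i=1: ✓ (witness j=1)
  i=2: ✓ (witness j=2)
  i=3: ✓ (witness j=3)
  i=4: ✓ (witness j=4)
  i=5: ✓ (witness j=5)
  i=6: ✓ (witness j=6)
  i=7: ✓ (witness j=7)
  i=8: ✓ (witness j=8)
Positions where it holds: {0, 1, 2, 3, 4, 5, 6, 7, 8} → 9.

9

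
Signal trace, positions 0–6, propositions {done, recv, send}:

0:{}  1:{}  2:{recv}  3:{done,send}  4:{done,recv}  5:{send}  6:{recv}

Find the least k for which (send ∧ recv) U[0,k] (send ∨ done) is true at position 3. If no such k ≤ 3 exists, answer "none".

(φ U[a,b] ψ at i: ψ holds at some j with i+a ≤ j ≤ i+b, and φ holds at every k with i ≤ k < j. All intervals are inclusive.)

0

Need earliest j ≥ 3 with (send ∨ done), and (send ∧ recv) at every k in [3,j-1].
  j=3: rhs holds (empty prefix). k = 0.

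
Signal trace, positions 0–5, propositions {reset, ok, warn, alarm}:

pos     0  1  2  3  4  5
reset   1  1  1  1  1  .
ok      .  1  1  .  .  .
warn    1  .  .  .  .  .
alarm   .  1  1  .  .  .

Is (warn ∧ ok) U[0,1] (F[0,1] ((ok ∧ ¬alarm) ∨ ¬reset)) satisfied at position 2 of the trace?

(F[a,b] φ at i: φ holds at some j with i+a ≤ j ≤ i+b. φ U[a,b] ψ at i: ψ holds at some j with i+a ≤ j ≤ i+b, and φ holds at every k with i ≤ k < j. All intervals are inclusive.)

False

Need some j in [2,3] with F[0,1] ((ok ∧ ¬alarm) ∨ ¬reset), and (warn ∧ ok) at every k in [2,j-1].
  j=2: F[0,1] ((ok ∧ ¬alarm) ∨ ¬reset) — fails (none in [2,3]).
  j=3: F[0,1] ((ok ∧ ¬alarm) ∨ ¬reset) — fails (none in [3,4]).
No j in the window works → until fails.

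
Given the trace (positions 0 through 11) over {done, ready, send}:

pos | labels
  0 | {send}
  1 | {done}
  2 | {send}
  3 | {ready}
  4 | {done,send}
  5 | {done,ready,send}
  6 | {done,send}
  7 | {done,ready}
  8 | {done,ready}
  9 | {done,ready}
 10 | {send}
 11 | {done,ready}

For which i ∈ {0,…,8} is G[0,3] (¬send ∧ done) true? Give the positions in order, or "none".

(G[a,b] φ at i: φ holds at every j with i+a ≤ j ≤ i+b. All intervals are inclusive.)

Evaluate at each i in [0,8]:
  i=0: ✗ (fails at j=0)
  i=1: ✗ (fails at j=2)
  i=2: ✗ (fails at j=2)
  i=3: ✗ (fails at j=3)
  i=4: ✗ (fails at j=4)
  i=5: ✗ (fails at j=5)
  i=6: ✗ (fails at j=6)
  i=7: ✗ (fails at j=10)
  i=8: ✗ (fails at j=10)

none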